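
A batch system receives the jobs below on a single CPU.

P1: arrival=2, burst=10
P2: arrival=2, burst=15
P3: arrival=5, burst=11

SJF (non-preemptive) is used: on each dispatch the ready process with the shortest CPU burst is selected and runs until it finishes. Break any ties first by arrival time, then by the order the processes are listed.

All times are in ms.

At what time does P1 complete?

Timeline: | idle 0-2 | P1 2-12 | P3 12-23 | P2 23-38 |
Completion: P1=12  P2=38  P3=23
Turnaround (C−A): P1=10  P2=36  P3=18

12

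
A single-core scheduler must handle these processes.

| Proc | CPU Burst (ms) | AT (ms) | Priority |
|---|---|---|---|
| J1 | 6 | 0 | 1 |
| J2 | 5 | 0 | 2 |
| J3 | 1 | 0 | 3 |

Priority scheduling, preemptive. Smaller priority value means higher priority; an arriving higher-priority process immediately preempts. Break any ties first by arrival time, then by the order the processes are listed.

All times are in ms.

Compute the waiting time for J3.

11

Schedule: | J1 0-6 | J2 6-11 | J3 11-12 |
Completion: J1=6  J2=11  J3=12
Waiting(J3) = turnaround − burst = 12 − 1 = 11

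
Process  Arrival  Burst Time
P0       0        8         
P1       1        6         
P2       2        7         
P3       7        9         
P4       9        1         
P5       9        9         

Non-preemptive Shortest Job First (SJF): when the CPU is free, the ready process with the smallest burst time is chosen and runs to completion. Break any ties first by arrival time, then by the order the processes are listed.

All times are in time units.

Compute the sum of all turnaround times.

Gantt: | P0 0-8 | P1 8-14 | P4 14-15 | P2 15-22 | P3 22-31 | P5 31-40 |
Completion: P0=8  P1=14  P2=22  P3=31  P4=15  P5=40
Turnaround (C−A): P0=8  P1=13  P2=20  P3=24  P4=6  P5=31
Turnaround = completion − arrival: P0=8, P1=13, P2=20, P3=24, P4=6, P5=31
Total turnaround = 8 + 13 + 20 + 24 + 6 + 31 = 102

102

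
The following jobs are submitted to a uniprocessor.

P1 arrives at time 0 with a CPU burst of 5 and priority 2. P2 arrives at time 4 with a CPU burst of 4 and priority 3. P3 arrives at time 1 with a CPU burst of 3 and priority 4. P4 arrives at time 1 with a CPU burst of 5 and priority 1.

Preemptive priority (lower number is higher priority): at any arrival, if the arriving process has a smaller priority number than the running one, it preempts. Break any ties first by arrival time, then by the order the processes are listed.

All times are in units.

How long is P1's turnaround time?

10

Timeline: | P1 0-1 | P4 1-6 | P1 6-10 | P2 10-14 | P3 14-17 |
Completion: P1=10  P2=14  P3=17  P4=6
Turnaround(P1) = completion − arrival = 10 − 0 = 10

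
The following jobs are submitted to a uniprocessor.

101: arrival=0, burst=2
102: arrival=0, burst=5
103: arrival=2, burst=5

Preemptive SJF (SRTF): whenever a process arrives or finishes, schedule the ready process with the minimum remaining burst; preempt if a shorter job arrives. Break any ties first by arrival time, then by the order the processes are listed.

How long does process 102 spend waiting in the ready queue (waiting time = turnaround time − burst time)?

2

Gantt: | 101 0-2 | 102 2-7 | 103 7-12 |
Completion: 101=2  102=7  103=12
Waiting(102) = turnaround − burst = 7 − 5 = 2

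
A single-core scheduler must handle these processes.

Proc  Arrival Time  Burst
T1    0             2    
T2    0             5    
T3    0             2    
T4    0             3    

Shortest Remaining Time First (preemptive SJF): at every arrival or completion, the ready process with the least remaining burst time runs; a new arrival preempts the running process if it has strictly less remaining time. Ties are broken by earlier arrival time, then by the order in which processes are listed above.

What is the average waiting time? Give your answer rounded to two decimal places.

Gantt: | T1 0-2 | T3 2-4 | T4 4-7 | T2 7-12 |
Completion: T1=2  T2=12  T3=4  T4=7
Turnaround (C−A): T1=2  T2=12  T3=4  T4=7
Waiting times: T1=0, T2=7, T3=2, T4=4
Average waiting = (0+7+2+4) / 4 = 13/4 = 3.25

3.25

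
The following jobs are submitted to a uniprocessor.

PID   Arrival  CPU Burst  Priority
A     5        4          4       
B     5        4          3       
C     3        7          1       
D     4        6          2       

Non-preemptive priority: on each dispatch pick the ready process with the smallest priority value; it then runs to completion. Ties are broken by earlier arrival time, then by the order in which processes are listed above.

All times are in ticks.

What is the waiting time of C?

0

Schedule: | idle 0-3 | C 3-10 | D 10-16 | B 16-20 | A 20-24 |
Completion: A=24  B=20  C=10  D=16
Waiting(C) = turnaround − burst = 7 − 7 = 0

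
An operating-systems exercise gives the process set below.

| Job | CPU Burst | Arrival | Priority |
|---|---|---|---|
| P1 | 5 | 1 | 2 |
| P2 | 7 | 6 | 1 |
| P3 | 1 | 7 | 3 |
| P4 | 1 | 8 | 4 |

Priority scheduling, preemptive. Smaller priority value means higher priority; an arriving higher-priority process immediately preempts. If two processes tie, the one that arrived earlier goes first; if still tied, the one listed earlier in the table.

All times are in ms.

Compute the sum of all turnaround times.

Schedule: | idle 0-1 | P1 1-6 | P2 6-13 | P3 13-14 | P4 14-15 |
Completion: P1=6  P2=13  P3=14  P4=15
Turnaround (C−A): P1=5  P2=7  P3=7  P4=7
Turnaround = completion − arrival: P1=5, P2=7, P3=7, P4=7
Total turnaround = 5 + 7 + 7 + 7 = 26

26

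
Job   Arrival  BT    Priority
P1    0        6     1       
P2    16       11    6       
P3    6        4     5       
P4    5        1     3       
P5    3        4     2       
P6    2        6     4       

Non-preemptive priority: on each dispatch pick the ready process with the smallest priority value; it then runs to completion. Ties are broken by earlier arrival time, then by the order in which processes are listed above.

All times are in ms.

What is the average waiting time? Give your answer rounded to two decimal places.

5.50

Timeline: | P1 0-6 | P5 6-10 | P4 10-11 | P6 11-17 | P3 17-21 | P2 21-32 |
Completion: P1=6  P2=32  P3=21  P4=11  P5=10  P6=17
Turnaround (C−A): P1=6  P2=16  P3=15  P4=6  P5=7  P6=15
Waiting times: P1=0, P2=5, P3=11, P4=5, P5=3, P6=9
Average waiting = (0+5+11+5+3+9) / 6 = 33/6 = 5.50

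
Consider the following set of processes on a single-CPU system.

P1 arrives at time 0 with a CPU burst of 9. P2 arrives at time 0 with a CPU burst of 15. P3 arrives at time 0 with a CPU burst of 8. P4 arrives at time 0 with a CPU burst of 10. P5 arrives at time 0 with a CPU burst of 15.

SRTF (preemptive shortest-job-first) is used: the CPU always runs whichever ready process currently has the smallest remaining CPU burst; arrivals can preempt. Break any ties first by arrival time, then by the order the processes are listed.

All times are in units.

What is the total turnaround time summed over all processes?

Gantt: | P3 0-8 | P1 8-17 | P4 17-27 | P2 27-42 | P5 42-57 |
Completion: P1=17  P2=42  P3=8  P4=27  P5=57
Turnaround = completion − arrival: P1=17, P2=42, P3=8, P4=27, P5=57
Total turnaround = 17 + 42 + 8 + 27 + 57 = 151

151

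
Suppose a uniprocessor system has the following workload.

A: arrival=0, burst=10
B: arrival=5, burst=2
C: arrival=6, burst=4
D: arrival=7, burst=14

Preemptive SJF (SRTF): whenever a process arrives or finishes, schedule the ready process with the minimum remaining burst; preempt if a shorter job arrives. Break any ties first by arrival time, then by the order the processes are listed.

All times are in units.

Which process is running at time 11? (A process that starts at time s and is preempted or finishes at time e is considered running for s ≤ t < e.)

Timeline: | A 0-5 | B 5-7 | C 7-11 | A 11-16 | D 16-30 |
Completion: A=16  B=7  C=11  D=30
Turnaround (C−A): A=16  B=2  C=5  D=23

A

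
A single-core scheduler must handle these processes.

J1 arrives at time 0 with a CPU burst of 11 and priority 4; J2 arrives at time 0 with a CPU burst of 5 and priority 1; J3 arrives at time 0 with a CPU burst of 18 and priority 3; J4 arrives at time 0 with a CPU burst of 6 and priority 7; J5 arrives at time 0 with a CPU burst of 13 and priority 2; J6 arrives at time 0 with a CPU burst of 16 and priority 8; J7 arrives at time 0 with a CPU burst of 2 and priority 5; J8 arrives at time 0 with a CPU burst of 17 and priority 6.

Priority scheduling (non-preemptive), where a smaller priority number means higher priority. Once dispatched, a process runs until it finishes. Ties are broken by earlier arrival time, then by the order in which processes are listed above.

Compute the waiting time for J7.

Schedule: | J2 0-5 | J5 5-18 | J3 18-36 | J1 36-47 | J7 47-49 | J8 49-66 | J4 66-72 | J6 72-88 |
Completion: J1=47  J2=5  J3=36  J4=72  J5=18  J6=88  J7=49  J8=66
Turnaround (C−A): J1=47  J2=5  J3=36  J4=72  J5=18  J6=88  J7=49  J8=66
Waiting(J7) = turnaround − burst = 49 − 2 = 47

47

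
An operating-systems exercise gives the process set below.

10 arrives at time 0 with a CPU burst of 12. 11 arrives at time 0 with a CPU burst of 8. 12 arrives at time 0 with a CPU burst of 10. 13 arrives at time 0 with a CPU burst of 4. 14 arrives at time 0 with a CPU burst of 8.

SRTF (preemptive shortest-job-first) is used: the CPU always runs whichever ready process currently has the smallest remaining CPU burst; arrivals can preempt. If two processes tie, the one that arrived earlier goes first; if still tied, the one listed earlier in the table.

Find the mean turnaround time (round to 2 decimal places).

21.60

Gantt: | 13 0-4 | 11 4-12 | 14 12-20 | 12 20-30 | 10 30-42 |
Completion: 10=42  11=12  12=30  13=4  14=20
Turnaround times: 10=42, 11=12, 12=30, 13=4, 14=20
Average turnaround = (42+12+30+4+20) / 5 = 108/5 = 21.60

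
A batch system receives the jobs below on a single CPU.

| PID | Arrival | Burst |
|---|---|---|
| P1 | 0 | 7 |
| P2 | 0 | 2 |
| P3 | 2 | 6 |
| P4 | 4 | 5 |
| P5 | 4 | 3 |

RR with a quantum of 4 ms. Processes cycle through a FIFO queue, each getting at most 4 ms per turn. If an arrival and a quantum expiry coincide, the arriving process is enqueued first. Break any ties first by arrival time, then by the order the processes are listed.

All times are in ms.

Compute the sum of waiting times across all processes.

Schedule: | P1 0-4 | P2 4-6 | P3 6-10 | P4 10-14 | P5 14-17 | P1 17-20 | P3 20-22 | P4 22-23 |
Completion: P1=20  P2=6  P3=22  P4=23  P5=17
Turnaround (C−A): P1=20  P2=6  P3=20  P4=19  P5=13
Waiting = turnaround − burst: P1=13, P2=4, P3=14, P4=14, P5=10
Total waiting = 13 + 4 + 14 + 14 + 10 = 55

55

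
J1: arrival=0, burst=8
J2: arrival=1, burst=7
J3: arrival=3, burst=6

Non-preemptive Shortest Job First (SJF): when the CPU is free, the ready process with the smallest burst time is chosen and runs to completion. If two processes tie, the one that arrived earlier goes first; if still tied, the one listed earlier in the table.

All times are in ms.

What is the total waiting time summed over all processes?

Schedule: | J1 0-8 | J3 8-14 | J2 14-21 |
Completion: J1=8  J2=21  J3=14
Waiting = turnaround − burst: J1=0, J2=13, J3=5
Total waiting = 0 + 13 + 5 = 18

18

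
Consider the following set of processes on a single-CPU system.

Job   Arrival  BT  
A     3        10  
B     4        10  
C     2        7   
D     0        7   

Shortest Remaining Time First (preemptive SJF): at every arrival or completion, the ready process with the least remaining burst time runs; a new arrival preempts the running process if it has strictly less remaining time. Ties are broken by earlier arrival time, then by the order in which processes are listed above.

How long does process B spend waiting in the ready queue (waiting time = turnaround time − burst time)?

Schedule: | D 0-7 | C 7-14 | A 14-24 | B 24-34 |
Completion: A=24  B=34  C=14  D=7
Turnaround (C−A): A=21  B=30  C=12  D=7
Waiting(B) = turnaround − burst = 30 − 10 = 20

20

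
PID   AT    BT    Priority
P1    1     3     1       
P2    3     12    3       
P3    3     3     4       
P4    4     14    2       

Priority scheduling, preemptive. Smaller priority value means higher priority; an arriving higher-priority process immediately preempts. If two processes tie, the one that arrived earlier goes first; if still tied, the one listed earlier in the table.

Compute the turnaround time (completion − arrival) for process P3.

30

Gantt: | idle 0-1 | P1 1-4 | P4 4-18 | P2 18-30 | P3 30-33 |
Completion: P1=4  P2=30  P3=33  P4=18
Turnaround(P3) = completion − arrival = 33 − 3 = 30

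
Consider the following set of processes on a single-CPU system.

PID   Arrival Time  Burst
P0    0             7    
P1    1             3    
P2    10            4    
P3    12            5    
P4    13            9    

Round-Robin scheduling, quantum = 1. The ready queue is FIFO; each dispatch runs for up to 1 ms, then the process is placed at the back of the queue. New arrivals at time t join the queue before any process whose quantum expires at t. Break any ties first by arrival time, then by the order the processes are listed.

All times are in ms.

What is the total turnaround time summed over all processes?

Timeline: | P0 0-1 | P1 1-2 | P0 2-3 | P1 3-4 | P0 4-5 | P1 5-6 | P0 6-10 | P2 10-12 | P3 12-13 | P2 13-14 | P4 14-15 | P3 15-16 | P2 16-17 | P4 17-18 | P3 18-19 | P4 19-20 | P3 20-21 | P4 21-22 | P3 22-23 | P4 23-28 |
Completion: P0=10  P1=6  P2=17  P3=23  P4=28
Turnaround = completion − arrival: P0=10, P1=5, P2=7, P3=11, P4=15
Total turnaround = 10 + 5 + 7 + 11 + 15 = 48

48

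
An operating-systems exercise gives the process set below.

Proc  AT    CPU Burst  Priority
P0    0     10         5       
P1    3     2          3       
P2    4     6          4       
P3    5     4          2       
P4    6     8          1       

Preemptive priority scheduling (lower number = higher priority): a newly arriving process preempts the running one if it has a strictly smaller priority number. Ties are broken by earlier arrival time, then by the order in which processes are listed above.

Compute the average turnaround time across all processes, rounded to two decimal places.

Gantt: | P0 0-3 | P1 3-5 | P3 5-6 | P4 6-14 | P3 14-17 | P2 17-23 | P0 23-30 |
Completion: P0=30  P1=5  P2=23  P3=17  P4=14
Turnaround (C−A): P0=30  P1=2  P2=19  P3=12  P4=8
Turnaround times: P0=30, P1=2, P2=19, P3=12, P4=8
Average turnaround = (30+2+19+12+8) / 5 = 71/5 = 14.20

14.20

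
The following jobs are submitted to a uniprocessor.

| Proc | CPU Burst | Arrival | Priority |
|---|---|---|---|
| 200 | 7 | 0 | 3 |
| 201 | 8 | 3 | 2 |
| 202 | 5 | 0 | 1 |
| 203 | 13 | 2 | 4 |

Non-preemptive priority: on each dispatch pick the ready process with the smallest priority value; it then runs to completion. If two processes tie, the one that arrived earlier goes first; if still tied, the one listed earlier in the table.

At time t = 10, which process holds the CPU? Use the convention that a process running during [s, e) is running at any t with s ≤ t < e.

201

Gantt: | 202 0-5 | 201 5-13 | 200 13-20 | 203 20-33 |
Completion: 200=20  201=13  202=5  203=33
Turnaround (C−A): 200=20  201=10  202=5  203=31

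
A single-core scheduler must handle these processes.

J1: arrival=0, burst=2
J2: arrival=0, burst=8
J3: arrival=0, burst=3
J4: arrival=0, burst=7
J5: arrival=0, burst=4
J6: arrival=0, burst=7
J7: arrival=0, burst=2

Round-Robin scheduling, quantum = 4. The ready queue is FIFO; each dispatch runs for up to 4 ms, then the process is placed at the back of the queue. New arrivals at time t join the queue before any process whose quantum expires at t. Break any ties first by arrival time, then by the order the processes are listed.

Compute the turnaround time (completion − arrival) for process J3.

Gantt: | J1 0-2 | J2 2-6 | J3 6-9 | J4 9-13 | J5 13-17 | J6 17-21 | J7 21-23 | J2 23-27 | J4 27-30 | J6 30-33 |
Completion: J1=2  J2=27  J3=9  J4=30  J5=17  J6=33  J7=23
Turnaround(J3) = completion − arrival = 9 − 0 = 9

9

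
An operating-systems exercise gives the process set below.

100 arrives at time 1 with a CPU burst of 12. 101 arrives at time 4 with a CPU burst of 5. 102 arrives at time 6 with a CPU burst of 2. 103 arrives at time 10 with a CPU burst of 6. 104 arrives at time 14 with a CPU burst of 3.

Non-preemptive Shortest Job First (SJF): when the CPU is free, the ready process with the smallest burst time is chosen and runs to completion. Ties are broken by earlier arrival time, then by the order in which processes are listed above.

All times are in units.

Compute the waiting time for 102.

7

Gantt: | idle 0-1 | 100 1-13 | 102 13-15 | 104 15-18 | 101 18-23 | 103 23-29 |
Completion: 100=13  101=23  102=15  103=29  104=18
Waiting(102) = turnaround − burst = 9 − 2 = 7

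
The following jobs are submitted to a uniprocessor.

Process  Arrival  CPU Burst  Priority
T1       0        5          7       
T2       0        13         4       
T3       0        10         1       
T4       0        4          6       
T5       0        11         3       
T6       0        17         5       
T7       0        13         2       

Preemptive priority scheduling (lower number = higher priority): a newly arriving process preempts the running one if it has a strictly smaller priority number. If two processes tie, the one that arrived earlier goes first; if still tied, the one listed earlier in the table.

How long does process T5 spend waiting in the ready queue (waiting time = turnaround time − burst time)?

23

Schedule: | T3 0-10 | T7 10-23 | T5 23-34 | T2 34-47 | T6 47-64 | T4 64-68 | T1 68-73 |
Completion: T1=73  T2=47  T3=10  T4=68  T5=34  T6=64  T7=23
Waiting(T5) = turnaround − burst = 34 − 11 = 23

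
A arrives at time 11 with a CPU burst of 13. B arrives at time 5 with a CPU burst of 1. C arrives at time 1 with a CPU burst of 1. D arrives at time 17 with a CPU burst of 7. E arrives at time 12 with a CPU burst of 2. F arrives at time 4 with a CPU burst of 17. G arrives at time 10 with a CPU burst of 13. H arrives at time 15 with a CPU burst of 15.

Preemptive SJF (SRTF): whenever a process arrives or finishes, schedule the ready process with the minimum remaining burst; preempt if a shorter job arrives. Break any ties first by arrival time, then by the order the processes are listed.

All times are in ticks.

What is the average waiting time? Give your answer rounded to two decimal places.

Timeline: | idle 0-1 | C 1-2 | idle 2-4 | F 4-5 | B 5-6 | F 6-12 | E 12-14 | F 14-24 | D 24-31 | G 31-44 | A 44-57 | H 57-72 |
Completion: A=57  B=6  C=2  D=31  E=14  F=24  G=44  H=72
Waiting times: A=33, B=0, C=0, D=7, E=0, F=3, G=21, H=42
Average waiting = (33+0+0+7+0+3+21+42) / 8 = 106/8 = 13.25

13.25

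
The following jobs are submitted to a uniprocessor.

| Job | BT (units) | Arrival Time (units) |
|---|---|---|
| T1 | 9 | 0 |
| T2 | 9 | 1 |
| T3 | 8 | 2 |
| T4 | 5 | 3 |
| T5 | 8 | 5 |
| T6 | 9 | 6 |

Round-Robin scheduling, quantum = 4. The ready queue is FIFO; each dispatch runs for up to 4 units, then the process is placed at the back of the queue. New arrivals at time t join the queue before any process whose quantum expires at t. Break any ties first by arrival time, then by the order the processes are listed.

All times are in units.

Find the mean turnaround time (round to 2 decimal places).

38.50

Gantt: | T1 0-4 | T2 4-8 | T3 8-12 | T4 12-16 | T1 16-20 | T5 20-24 | T6 24-28 | T2 28-32 | T3 32-36 | T4 36-37 | T1 37-38 | T5 38-42 | T6 42-46 | T2 46-47 | T6 47-48 |
Completion: T1=38  T2=47  T3=36  T4=37  T5=42  T6=48
Turnaround (C−A): T1=38  T2=46  T3=34  T4=34  T5=37  T6=42
Turnaround times: T1=38, T2=46, T3=34, T4=34, T5=37, T6=42
Average turnaround = (38+46+34+34+37+42) / 6 = 231/6 = 38.50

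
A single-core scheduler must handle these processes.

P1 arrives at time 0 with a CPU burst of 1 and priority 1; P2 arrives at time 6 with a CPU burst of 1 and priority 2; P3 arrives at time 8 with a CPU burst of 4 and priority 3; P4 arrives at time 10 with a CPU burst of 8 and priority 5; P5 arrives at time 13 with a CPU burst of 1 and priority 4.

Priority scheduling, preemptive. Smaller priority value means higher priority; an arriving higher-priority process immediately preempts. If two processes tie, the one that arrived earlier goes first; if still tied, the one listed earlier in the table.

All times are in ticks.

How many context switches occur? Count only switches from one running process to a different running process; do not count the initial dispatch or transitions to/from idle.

3

Schedule: | P1 0-1 | idle 1-6 | P2 6-7 | idle 7-8 | P3 8-12 | P4 12-13 | P5 13-14 | P4 14-21 |
Completion: P1=1  P2=7  P3=12  P4=21  P5=14
Turnaround (C−A): P1=1  P2=1  P3=4  P4=11  P5=1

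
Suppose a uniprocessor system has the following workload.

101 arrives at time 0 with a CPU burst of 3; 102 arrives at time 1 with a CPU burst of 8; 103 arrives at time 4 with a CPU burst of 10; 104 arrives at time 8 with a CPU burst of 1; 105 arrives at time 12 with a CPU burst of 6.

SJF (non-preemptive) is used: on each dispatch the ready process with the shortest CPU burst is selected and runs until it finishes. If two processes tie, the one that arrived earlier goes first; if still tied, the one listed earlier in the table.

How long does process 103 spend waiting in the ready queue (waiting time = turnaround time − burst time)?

14

Schedule: | 101 0-3 | 102 3-11 | 104 11-12 | 105 12-18 | 103 18-28 |
Completion: 101=3  102=11  103=28  104=12  105=18
Waiting(103) = turnaround − burst = 24 − 10 = 14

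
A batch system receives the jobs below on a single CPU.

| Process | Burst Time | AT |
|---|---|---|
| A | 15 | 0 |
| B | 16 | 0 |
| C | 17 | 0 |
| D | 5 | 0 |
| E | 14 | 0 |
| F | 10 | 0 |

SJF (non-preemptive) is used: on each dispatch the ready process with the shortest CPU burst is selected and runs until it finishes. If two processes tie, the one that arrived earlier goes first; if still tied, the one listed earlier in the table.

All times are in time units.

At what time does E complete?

29

Schedule: | D 0-5 | F 5-15 | E 15-29 | A 29-44 | B 44-60 | C 60-77 |
Completion: A=44  B=60  C=77  D=5  E=29  F=15
Turnaround (C−A): A=44  B=60  C=77  D=5  E=29  F=15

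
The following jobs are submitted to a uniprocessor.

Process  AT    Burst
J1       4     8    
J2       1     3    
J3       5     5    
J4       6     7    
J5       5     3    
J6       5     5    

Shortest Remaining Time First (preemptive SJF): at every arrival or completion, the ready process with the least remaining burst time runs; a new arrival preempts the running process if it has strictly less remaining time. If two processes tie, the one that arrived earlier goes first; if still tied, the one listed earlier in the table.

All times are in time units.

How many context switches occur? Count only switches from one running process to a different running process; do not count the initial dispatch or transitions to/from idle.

6

Timeline: | idle 0-1 | J2 1-4 | J1 4-5 | J5 5-8 | J3 8-13 | J6 13-18 | J1 18-25 | J4 25-32 |
Completion: J1=25  J2=4  J3=13  J4=32  J5=8  J6=18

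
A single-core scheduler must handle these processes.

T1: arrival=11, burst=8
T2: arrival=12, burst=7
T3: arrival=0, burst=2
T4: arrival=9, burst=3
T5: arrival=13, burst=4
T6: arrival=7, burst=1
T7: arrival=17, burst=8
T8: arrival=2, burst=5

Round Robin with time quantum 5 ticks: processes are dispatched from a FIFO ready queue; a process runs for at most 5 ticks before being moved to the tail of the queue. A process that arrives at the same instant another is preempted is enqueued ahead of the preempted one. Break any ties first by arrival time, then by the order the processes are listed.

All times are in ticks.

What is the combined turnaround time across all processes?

Timeline: | T3 0-2 | T8 2-7 | T6 7-8 | idle 8-9 | T4 9-12 | T1 12-17 | T2 17-22 | T5 22-26 | T7 26-31 | T1 31-34 | T2 34-36 | T7 36-39 |
Completion: T1=34  T2=36  T3=2  T4=12  T5=26  T6=8  T7=39  T8=7
Turnaround (C−A): T1=23  T2=24  T3=2  T4=3  T5=13  T6=1  T7=22  T8=5
Turnaround = completion − arrival: T1=23, T2=24, T3=2, T4=3, T5=13, T6=1, T7=22, T8=5
Total turnaround = 23 + 24 + 2 + 3 + 13 + 1 + 22 + 5 = 93

93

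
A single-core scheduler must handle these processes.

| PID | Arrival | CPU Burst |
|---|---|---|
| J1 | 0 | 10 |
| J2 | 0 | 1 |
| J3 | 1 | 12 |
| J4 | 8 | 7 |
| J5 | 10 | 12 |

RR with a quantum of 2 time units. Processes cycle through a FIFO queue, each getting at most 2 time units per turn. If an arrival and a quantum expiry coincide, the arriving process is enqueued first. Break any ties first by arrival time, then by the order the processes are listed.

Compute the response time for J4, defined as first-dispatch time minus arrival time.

3

Gantt: | J1 0-2 | J2 2-3 | J3 3-5 | J1 5-7 | J3 7-9 | J1 9-11 | J4 11-13 | J3 13-15 | J5 15-17 | J1 17-19 | J4 19-21 | J3 21-23 | J5 23-25 | J1 25-27 | J4 27-29 | J3 29-31 | J5 31-33 | J4 33-34 | J3 34-36 | J5 36-42 |
Completion: J1=27  J2=3  J3=36  J4=34  J5=42
Turnaround (C−A): J1=27  J2=3  J3=35  J4=26  J5=32
Response(J4) = first start − arrival = 11 − 8 = 3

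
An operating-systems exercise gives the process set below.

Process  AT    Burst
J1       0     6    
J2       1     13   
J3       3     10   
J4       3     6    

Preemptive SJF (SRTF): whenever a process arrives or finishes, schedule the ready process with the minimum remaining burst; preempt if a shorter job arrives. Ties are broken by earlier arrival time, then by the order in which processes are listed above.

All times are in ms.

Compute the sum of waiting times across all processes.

Schedule: | J1 0-6 | J4 6-12 | J3 12-22 | J2 22-35 |
Completion: J1=6  J2=35  J3=22  J4=12
Waiting = turnaround − burst: J1=0, J2=21, J3=9, J4=3
Total waiting = 0 + 21 + 9 + 3 = 33

33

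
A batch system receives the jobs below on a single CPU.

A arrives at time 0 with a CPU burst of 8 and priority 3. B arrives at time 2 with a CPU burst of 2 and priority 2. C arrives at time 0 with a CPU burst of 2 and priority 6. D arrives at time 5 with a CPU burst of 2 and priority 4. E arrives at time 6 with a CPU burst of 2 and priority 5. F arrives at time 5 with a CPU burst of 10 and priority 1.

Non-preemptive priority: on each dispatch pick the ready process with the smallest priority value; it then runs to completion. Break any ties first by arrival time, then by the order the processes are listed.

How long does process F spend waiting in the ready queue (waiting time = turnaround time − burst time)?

Timeline: | A 0-8 | F 8-18 | B 18-20 | D 20-22 | E 22-24 | C 24-26 |
Completion: A=8  B=20  C=26  D=22  E=24  F=18
Waiting(F) = turnaround − burst = 13 − 10 = 3

3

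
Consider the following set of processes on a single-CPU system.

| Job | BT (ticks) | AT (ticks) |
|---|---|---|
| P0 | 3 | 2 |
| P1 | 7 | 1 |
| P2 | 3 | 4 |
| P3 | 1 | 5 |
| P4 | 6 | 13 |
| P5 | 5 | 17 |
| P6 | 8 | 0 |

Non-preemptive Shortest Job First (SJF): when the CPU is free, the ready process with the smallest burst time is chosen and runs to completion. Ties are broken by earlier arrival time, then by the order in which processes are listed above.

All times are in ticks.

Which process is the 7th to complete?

Gantt: | P6 0-8 | P3 8-9 | P0 9-12 | P2 12-15 | P4 15-21 | P5 21-26 | P1 26-33 |
Completion: P0=12  P1=33  P2=15  P3=9  P4=21  P5=26  P6=8
Turnaround (C−A): P0=10  P1=32  P2=11  P3=4  P4=8  P5=9  P6=8
Finish order: P6 → P3 → P0 → P2 → P4 → P5 → P1

P1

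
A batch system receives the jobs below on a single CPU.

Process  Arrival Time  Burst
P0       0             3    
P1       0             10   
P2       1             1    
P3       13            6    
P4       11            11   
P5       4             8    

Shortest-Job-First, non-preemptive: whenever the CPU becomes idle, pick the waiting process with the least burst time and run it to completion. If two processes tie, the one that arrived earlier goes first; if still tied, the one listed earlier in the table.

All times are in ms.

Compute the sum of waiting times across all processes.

Timeline: | P0 0-3 | P2 3-4 | P5 4-12 | P1 12-22 | P3 22-28 | P4 28-39 |
Completion: P0=3  P1=22  P2=4  P3=28  P4=39  P5=12
Turnaround (C−A): P0=3  P1=22  P2=3  P3=15  P4=28  P5=8
Waiting = turnaround − burst: P0=0, P1=12, P2=2, P3=9, P4=17, P5=0
Total waiting = 0 + 12 + 2 + 9 + 17 + 0 = 40

40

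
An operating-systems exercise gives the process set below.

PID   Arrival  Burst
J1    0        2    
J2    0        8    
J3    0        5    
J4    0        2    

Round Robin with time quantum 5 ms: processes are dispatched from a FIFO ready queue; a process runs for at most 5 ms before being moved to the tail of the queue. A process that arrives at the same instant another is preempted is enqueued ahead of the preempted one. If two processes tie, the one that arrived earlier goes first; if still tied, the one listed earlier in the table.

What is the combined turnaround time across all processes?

45

Gantt: | J1 0-2 | J2 2-7 | J3 7-12 | J4 12-14 | J2 14-17 |
Completion: J1=2  J2=17  J3=12  J4=14
Turnaround = completion − arrival: J1=2, J2=17, J3=12, J4=14
Total turnaround = 2 + 17 + 12 + 14 = 45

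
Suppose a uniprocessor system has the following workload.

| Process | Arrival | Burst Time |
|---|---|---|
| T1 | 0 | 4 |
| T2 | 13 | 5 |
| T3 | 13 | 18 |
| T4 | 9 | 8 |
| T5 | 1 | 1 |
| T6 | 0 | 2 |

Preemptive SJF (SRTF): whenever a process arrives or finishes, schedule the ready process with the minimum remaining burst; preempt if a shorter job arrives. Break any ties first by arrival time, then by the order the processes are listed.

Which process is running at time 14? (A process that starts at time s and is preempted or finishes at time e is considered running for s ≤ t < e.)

Timeline: | T6 0-2 | T5 2-3 | T1 3-7 | idle 7-9 | T4 9-17 | T2 17-22 | T3 22-40 |
Completion: T1=7  T2=22  T3=40  T4=17  T5=3  T6=2
Turnaround (C−A): T1=7  T2=9  T3=27  T4=8  T5=2  T6=2

T4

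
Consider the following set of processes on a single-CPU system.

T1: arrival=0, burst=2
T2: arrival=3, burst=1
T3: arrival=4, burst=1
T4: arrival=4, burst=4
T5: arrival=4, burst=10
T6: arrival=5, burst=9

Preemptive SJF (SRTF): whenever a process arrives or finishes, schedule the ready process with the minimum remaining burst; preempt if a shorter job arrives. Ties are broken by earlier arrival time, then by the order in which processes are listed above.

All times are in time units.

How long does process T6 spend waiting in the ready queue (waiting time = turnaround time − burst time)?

Schedule: | T1 0-2 | idle 2-3 | T2 3-4 | T3 4-5 | T4 5-9 | T6 9-18 | T5 18-28 |
Completion: T1=2  T2=4  T3=5  T4=9  T5=28  T6=18
Turnaround (C−A): T1=2  T2=1  T3=1  T4=5  T5=24  T6=13
Waiting(T6) = turnaround − burst = 13 − 9 = 4

4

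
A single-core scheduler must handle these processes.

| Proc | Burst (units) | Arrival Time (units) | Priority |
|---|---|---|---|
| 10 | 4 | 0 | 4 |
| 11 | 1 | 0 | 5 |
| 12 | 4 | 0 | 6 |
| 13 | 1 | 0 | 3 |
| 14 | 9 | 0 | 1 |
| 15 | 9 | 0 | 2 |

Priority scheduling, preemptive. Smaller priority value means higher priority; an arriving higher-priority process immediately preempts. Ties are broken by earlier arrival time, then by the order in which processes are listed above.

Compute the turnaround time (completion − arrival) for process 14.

9

Timeline: | 14 0-9 | 15 9-18 | 13 18-19 | 10 19-23 | 11 23-24 | 12 24-28 |
Completion: 10=23  11=24  12=28  13=19  14=9  15=18
Turnaround(14) = completion − arrival = 9 − 0 = 9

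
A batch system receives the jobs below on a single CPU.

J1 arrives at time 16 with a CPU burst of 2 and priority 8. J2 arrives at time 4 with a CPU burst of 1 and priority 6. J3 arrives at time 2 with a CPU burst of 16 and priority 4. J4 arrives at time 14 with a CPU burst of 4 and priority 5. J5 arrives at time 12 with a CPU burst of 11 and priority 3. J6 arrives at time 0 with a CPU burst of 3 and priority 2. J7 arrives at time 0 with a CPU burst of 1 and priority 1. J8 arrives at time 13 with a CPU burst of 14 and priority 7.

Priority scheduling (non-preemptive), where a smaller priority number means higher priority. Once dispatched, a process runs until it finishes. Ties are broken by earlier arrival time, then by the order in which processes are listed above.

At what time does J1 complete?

52

Timeline: | J7 0-1 | J6 1-4 | J3 4-20 | J5 20-31 | J4 31-35 | J2 35-36 | J8 36-50 | J1 50-52 |
Completion: J1=52  J2=36  J3=20  J4=35  J5=31  J6=4  J7=1  J8=50
Turnaround (C−A): J1=36  J2=32  J3=18  J4=21  J5=19  J6=4  J7=1  J8=37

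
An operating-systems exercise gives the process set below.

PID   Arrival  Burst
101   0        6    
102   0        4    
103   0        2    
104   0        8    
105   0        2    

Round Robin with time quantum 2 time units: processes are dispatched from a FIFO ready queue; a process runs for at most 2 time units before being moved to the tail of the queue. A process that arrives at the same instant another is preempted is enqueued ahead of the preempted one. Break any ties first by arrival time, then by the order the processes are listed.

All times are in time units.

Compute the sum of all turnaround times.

70

Schedule: | 101 0-2 | 102 2-4 | 103 4-6 | 104 6-8 | 105 8-10 | 101 10-12 | 102 12-14 | 104 14-16 | 101 16-18 | 104 18-22 |
Completion: 101=18  102=14  103=6  104=22  105=10
Turnaround (C−A): 101=18  102=14  103=6  104=22  105=10
Turnaround = completion − arrival: 101=18, 102=14, 103=6, 104=22, 105=10
Total turnaround = 18 + 14 + 6 + 22 + 10 = 70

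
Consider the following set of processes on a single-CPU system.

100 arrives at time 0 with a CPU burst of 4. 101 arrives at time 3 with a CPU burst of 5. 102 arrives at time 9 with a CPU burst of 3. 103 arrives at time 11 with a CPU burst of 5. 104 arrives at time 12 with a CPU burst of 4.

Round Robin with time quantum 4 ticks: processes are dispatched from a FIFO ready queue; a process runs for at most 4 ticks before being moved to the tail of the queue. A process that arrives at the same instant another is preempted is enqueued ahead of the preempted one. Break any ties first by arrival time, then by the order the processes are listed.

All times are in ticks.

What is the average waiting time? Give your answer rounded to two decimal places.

2.00

Gantt: | 100 0-4 | 101 4-9 | 102 9-12 | 103 12-16 | 104 16-20 | 103 20-21 |
Completion: 100=4  101=9  102=12  103=21  104=20
Waiting times: 100=0, 101=1, 102=0, 103=5, 104=4
Average waiting = (0+1+0+5+4) / 5 = 10/5 = 2.00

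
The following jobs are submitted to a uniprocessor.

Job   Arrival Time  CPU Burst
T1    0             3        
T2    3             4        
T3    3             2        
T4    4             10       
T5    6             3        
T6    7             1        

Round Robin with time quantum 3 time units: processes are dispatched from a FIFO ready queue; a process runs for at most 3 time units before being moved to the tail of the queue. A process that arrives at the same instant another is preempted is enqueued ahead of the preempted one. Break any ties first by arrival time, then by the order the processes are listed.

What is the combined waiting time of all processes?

33

Schedule: | T1 0-3 | T2 3-6 | T3 6-8 | T4 8-11 | T5 11-14 | T2 14-15 | T6 15-16 | T4 16-23 |
Completion: T1=3  T2=15  T3=8  T4=23  T5=14  T6=16
Waiting = turnaround − burst: T1=0, T2=8, T3=3, T4=9, T5=5, T6=8
Total waiting = 0 + 8 + 3 + 9 + 5 + 8 = 33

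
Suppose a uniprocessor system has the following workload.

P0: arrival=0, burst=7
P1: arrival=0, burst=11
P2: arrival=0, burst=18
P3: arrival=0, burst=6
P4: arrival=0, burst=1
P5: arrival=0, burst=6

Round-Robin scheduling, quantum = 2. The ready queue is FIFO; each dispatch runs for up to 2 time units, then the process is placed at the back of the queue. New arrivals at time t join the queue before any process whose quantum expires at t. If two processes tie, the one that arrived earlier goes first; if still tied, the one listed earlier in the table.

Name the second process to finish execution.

Gantt: | P0 0-2 | P1 2-4 | P2 4-6 | P3 6-8 | P4 8-9 | P5 9-11 | P0 11-13 | P1 13-15 | P2 15-17 | P3 17-19 | P5 19-21 | P0 21-23 | P1 23-25 | P2 25-27 | P3 27-29 | P5 29-31 | P0 31-32 | P1 32-34 | P2 34-36 | P1 36-38 | P2 38-40 | P1 40-41 | P2 41-49 |
Completion: P0=32  P1=41  P2=49  P3=29  P4=9  P5=31
Turnaround (C−A): P0=32  P1=41  P2=49  P3=29  P4=9  P5=31
Finish order: P4 → P3 → P5 → P0 → P1 → P2

P3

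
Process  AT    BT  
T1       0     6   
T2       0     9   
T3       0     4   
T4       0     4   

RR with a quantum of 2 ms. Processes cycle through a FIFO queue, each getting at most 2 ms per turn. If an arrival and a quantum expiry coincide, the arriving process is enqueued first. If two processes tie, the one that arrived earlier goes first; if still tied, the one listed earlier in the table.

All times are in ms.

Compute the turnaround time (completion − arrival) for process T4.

16

Gantt: | T1 0-2 | T2 2-4 | T3 4-6 | T4 6-8 | T1 8-10 | T2 10-12 | T3 12-14 | T4 14-16 | T1 16-18 | T2 18-23 |
Completion: T1=18  T2=23  T3=14  T4=16
Turnaround(T4) = completion − arrival = 16 − 0 = 16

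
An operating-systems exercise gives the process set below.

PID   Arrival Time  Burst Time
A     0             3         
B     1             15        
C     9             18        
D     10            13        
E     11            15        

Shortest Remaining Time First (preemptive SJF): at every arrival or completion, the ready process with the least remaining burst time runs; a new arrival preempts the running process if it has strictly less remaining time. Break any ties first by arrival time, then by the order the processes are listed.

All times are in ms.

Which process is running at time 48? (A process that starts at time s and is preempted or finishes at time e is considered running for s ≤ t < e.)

Schedule: | A 0-3 | B 3-18 | D 18-31 | E 31-46 | C 46-64 |
Completion: A=3  B=18  C=64  D=31  E=46
Turnaround (C−A): A=3  B=17  C=55  D=21  E=35

C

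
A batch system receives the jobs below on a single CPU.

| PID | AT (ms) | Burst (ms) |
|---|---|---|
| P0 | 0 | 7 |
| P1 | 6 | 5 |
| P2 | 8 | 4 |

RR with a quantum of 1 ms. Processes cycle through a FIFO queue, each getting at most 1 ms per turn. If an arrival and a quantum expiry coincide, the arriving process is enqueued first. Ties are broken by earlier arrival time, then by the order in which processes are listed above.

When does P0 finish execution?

8

Schedule: | P0 0-6 | P1 6-7 | P0 7-8 | P1 8-9 | P2 9-10 | P1 10-11 | P2 11-12 | P1 12-13 | P2 13-14 | P1 14-15 | P2 15-16 |
Completion: P0=8  P1=15  P2=16
Turnaround (C−A): P0=8  P1=9  P2=8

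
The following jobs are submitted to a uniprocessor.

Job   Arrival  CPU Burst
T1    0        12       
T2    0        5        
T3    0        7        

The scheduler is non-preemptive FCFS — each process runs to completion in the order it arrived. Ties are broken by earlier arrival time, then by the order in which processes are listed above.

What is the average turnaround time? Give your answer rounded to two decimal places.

Schedule: | T1 0-12 | T2 12-17 | T3 17-24 |
Completion: T1=12  T2=17  T3=24
Turnaround times: T1=12, T2=17, T3=24
Average turnaround = (12+17+24) / 3 = 53/3 = 17.67

17.67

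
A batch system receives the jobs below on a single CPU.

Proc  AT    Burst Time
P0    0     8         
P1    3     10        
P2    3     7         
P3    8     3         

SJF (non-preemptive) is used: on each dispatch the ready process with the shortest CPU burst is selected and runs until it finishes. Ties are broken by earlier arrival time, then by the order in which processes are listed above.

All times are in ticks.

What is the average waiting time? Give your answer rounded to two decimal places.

5.75

Schedule: | P0 0-8 | P3 8-11 | P2 11-18 | P1 18-28 |
Completion: P0=8  P1=28  P2=18  P3=11
Turnaround (C−A): P0=8  P1=25  P2=15  P3=3
Waiting times: P0=0, P1=15, P2=8, P3=0
Average waiting = (0+15+8+0) / 4 = 23/4 = 5.75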